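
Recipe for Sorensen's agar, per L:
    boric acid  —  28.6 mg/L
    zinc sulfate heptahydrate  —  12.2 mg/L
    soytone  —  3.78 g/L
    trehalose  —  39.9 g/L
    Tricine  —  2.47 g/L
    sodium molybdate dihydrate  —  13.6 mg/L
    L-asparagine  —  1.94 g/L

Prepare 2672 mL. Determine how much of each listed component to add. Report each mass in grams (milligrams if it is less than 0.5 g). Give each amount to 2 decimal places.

boric acid 76.42 mg; zinc sulfate heptahydrate 32.60 mg; soytone 10.10 g; trehalose 106.61 g; Tricine 6.60 g; sodium molybdate dihydrate 36.34 mg; L-asparagine 5.18 g

Working volume: 2672 mL = 2.672 L.
boric acid: 28.6 mg/L × 2.672 L = 76.42 mg
zinc sulfate heptahydrate: 12.2 mg/L × 2.672 L = 32.60 mg
soytone: 3.78 g/L × 2.672 L = 10.10 g
trehalose: 39.9 g/L × 2.672 L = 106.61 g
Tricine: 2.47 g/L × 2.672 L = 6.60 g
sodium molybdate dihydrate: 13.6 mg/L × 2.672 L = 36.34 mg
L-asparagine: 1.94 g/L × 2.672 L = 5.18 g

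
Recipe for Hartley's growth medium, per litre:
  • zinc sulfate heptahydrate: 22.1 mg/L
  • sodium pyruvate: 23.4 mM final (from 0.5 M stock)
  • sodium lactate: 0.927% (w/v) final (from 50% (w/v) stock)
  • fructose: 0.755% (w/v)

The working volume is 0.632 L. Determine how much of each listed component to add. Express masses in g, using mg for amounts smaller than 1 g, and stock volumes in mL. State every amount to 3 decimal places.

Scale factor relative to 1 L: 0.632.
zinc sulfate heptahydrate: 22.1 mg/L × 0.632 L = 13.967 mg
sodium pyruvate: dilute stock: 23.4 mM × 632 mL ÷ 500 mM = 29.578 mL
sodium lactate: V = C2·V2/C1 = 0.927% ÷ 50% × 632 mL = 11.717 mL
fructose: 0.755 g per 100 mL × 632 mL ÷ 100 = 4.772 g

zinc sulfate heptahydrate 13.967 mg; sodium pyruvate 29.578 mL; sodium lactate 11.717 mL; fructose 4.772 g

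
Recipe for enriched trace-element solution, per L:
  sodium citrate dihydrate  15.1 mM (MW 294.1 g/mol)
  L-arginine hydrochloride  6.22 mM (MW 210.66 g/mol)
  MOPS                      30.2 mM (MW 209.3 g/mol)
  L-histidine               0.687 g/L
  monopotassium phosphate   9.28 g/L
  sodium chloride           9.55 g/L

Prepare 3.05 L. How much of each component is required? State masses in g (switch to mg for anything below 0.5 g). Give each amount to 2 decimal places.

sodium citrate dihydrate 13.54 g; L-arginine hydrochloride 4.00 g; MOPS 19.28 g; L-histidine 2.10 g; monopotassium phosphate 28.30 g; sodium chloride 29.13 g

Working volume: 3.05 L.
sodium citrate dihydrate: 15.1 mmol/L × 294.1 g/mol × 3.05 L ÷ 1000 = 13.54 g
L-arginine hydrochloride: 6.22 mmol/L × 210.66 g/mol × 3.05 L ÷ 1000 = 4.00 g
MOPS: 30.2 mmol/L × 209.3 g/mol × 3.05 L ÷ 1000 = 19.28 g
L-histidine: 0.687 g/L × 3.05 L = 2.10 g
monopotassium phosphate: 9.28 g/L × 3.05 L = 28.30 g
sodium chloride: 9.55 g/L × 3.05 L = 29.13 g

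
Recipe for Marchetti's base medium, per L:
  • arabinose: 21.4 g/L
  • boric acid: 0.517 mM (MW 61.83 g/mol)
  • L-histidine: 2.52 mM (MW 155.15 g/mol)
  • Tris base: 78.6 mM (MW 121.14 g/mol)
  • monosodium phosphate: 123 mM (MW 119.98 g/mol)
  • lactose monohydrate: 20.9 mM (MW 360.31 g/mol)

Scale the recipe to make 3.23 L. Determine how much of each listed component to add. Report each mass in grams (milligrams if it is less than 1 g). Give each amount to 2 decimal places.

arabinose 69.12 g; boric acid 103.25 mg; L-histidine 1.26 g; Tris base 30.75 g; monosodium phosphate 47.67 g; lactose monohydrate 24.32 g

Scale factor relative to 1 L: 3.23.
arabinose: 21.4 g/L × 3.23 L = 69.12 g
boric acid: 0.517 mmol/L × 61.83 mg/mmol × 3.23 L = 103.25 mg
L-histidine: 2.52 mmol/L × 155.15 g/mol × 3.23 L ÷ 1000 = 1.26 g
Tris base: 78.6 mmol/L × 121.14 g/mol × 3.23 L ÷ 1000 = 30.75 g
monosodium phosphate: 123 mmol/L × 119.98 g/mol × 3.23 L ÷ 1000 = 47.67 g
lactose monohydrate: 20.9 mmol/L × 360.31 g/mol × 3.23 L ÷ 1000 = 24.32 g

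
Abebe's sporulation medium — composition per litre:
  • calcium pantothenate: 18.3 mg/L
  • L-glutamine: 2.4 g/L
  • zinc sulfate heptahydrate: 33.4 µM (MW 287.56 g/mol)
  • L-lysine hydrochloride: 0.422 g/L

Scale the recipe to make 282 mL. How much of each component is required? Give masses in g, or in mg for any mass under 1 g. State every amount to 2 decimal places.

calcium pantothenate 5.16 mg; L-glutamine 676.80 mg; zinc sulfate heptahydrate 2.71 mg; L-lysine hydrochloride 119.00 mg

Working volume: 282 mL = 0.282 L.
calcium pantothenate: 18.3 mg/L × 0.282 L = 5.16 mg
L-glutamine: 2.4 g/L × 0.282 L = 0.6768 g = 676.80 mg
zinc sulfate heptahydrate: 33.4 µmol/L × 287.56 g/mol × 0.282 L ÷ 1000 = 2.71 mg
L-lysine hydrochloride: 0.422 g/L × 0.282 L = 0.119004 g = 119.00 mg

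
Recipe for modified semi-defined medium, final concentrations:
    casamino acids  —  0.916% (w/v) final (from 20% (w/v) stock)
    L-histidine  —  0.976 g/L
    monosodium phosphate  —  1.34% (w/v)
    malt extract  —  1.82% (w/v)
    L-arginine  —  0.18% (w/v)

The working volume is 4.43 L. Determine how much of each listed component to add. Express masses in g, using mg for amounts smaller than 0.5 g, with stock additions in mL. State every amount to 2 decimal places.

Working volume: 4.43 L.
casamino acids: C1V1 = C2V2 → 0.916% ÷ 20% × 4430 mL = 202.89 mL
L-histidine: 0.976 g/L × 4.43 L = 4.32 g
monosodium phosphate: 1.34 g per 100 mL × 4430 mL ÷ 100 = 59.36 g
malt extract: 1.82 g per 100 mL × 4430 mL ÷ 100 = 80.63 g
L-arginine: 0.18 g per 100 mL × 4430 mL ÷ 100 = 7.97 g

casamino acids 202.89 mL; L-histidine 4.32 g; monosodium phosphate 59.36 g; malt extract 80.63 g; L-arginine 7.97 g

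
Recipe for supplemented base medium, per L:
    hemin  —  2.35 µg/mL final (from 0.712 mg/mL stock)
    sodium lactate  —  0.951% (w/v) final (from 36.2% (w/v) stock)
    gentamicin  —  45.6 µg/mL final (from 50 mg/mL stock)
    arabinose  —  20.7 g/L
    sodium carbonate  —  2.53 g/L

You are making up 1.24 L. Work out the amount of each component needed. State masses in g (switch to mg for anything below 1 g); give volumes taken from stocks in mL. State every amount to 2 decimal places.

hemin 4.09 mL; sodium lactate 32.58 mL; gentamicin 1.13 mL; arabinose 25.67 g; sodium carbonate 3.14 g

Scale factor relative to 1 L: 1.24.
hemin: C1V1 = C2V2 → 2.35 µg/mL × 1240 mL ÷ 712 µg/mL = 4.09 mL
sodium lactate: dilute stock: 0.951% ÷ 36.2% × 1240 mL = 32.58 mL
gentamicin: C1V1 = C2V2 → 45.6 µg/mL × 1240 mL ÷ 50000 µg/mL = 1.13 mL
arabinose: 20.7 g/L × 1.24 L = 25.67 g
sodium carbonate: 2.53 g/L × 1.24 L = 3.14 g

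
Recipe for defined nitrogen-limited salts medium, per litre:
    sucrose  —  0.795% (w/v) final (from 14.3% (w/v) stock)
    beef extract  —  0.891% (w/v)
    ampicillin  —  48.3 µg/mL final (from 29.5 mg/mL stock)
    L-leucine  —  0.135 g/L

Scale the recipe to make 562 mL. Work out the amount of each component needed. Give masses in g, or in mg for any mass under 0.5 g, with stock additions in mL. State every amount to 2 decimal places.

Working volume: 562 mL = 0.562 L.
sucrose: V = C2·V2/C1 = 0.795% ÷ 14.3% × 562 mL = 31.24 mL
beef extract: 0.891% w/v = 8.91 g/L → 8.91 × 0.562 L = 5.01 g
ampicillin: C1V1 = C2V2 → 48.3 µg/mL × 562 mL ÷ 29500 µg/mL = 0.92 mL
L-leucine: 0.135 g/L × 0.562 L = 0.07587 g = 75.87 mg

sucrose 31.24 mL; beef extract 5.01 g; ampicillin 0.92 mL; L-leucine 75.87 mg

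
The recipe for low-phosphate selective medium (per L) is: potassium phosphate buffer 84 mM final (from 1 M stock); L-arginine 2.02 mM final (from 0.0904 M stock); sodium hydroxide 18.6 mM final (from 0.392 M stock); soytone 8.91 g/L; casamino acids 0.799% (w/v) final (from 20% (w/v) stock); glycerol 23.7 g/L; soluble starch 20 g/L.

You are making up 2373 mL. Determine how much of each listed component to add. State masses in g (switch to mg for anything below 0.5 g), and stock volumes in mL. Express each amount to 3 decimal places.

Scale factor relative to 1 L: 2.373.
potassium phosphate buffer: dilute stock: 84 mM × 2373 mL ÷ 1000 mM = 199.332 mL
L-arginine: V = C2·V2/C1 = 2.02 mM × 2373 mL ÷ 90.4 mM = 53.025 mL
sodium hydroxide: dilute stock: 18.6 mM × 2373 mL ÷ 392 mM = 112.596 mL
soytone: 8.91 g/L × 2.373 L = 21.143 g
casamino acids: C1V1 = C2V2 → 0.799% ÷ 20% × 2373 mL = 94.801 mL
glycerol: 23.7 g/L × 2.373 L = 56.240 g
soluble starch: 20 g/L × 2.373 L = 47.460 g

potassium phosphate buffer 199.332 mL; L-arginine 53.025 mL; sodium hydroxide 112.596 mL; soytone 21.143 g; casamino acids 94.801 mL; glycerol 56.240 g; soluble starch 47.460 g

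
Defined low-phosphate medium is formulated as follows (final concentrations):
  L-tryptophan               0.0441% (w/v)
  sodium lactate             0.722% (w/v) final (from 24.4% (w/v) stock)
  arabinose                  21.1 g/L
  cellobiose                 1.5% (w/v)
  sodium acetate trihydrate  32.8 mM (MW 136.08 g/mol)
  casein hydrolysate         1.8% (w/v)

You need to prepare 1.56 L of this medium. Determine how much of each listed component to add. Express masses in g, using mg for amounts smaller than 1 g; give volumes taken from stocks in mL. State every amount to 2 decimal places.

L-tryptophan 687.96 mg; sodium lactate 46.16 mL; arabinose 32.92 g; cellobiose 23.40 g; sodium acetate trihydrate 6.96 g; casein hydrolysate 28.08 g

Working volume: 1.56 L.
L-tryptophan: 0.0441 g per 100 mL × 1560 mL ÷ 100 = 0.68796 g = 687.96 mg
sodium lactate: V = C2·V2/C1 = 0.722% ÷ 24.4% × 1560 mL = 46.16 mL
arabinose: 21.1 g/L × 1.56 L = 32.92 g
cellobiose: 1.5 g per 100 mL × 1560 mL ÷ 100 = 23.40 g
sodium acetate trihydrate: 32.8 mmol/L × 136.08 g/mol × 1.56 L ÷ 1000 = 6.96 g
casein hydrolysate: 1.8 g per 100 mL × 1560 mL ÷ 100 = 28.08 g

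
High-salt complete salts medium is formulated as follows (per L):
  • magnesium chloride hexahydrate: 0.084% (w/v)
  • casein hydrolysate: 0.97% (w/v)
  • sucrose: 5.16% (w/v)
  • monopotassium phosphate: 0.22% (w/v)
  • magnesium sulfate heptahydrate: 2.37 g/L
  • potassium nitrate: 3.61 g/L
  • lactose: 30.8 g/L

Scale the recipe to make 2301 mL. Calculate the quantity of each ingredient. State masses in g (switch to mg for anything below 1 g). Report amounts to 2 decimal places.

magnesium chloride hexahydrate 1.93 g; casein hydrolysate 22.32 g; sucrose 118.73 g; monopotassium phosphate 5.06 g; magnesium sulfate heptahydrate 5.45 g; potassium nitrate 8.31 g; lactose 70.87 g

Scale factor relative to 1 L: 2.301.
magnesium chloride hexahydrate: 0.084% w/v = 0.84 g/L → 0.84 × 2.301 L = 1.93 g
casein hydrolysate: 0.97% w/v = 9.7 g/L → 9.7 × 2.301 L = 22.32 g
sucrose: 5.16% w/v = 51.6 g/L → 51.6 × 2.301 L = 118.73 g
monopotassium phosphate: 0.22% w/v = 2.2 g/L → 2.2 × 2.301 L = 5.06 g
magnesium sulfate heptahydrate: 2.37 g/L × 2.301 L = 5.45 g
potassium nitrate: 3.61 g/L × 2.301 L = 8.31 g
lactose: 30.8 g/L × 2.301 L = 70.87 g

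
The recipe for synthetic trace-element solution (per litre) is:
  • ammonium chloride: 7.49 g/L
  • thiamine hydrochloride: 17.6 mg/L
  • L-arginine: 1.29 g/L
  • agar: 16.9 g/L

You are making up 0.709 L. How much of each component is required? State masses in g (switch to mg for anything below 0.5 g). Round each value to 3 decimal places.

ammonium chloride 5.310 g; thiamine hydrochloride 12.478 mg; L-arginine 0.915 g; agar 11.982 g

Scale factor relative to 1 L: 0.709.
ammonium chloride: 7.49 g/L × 0.709 L = 5.310 g
thiamine hydrochloride: 17.6 mg/L × 0.709 L = 12.478 mg
L-arginine: 1.29 g/L × 0.709 L = 0.915 g
agar: 16.9 g/L × 0.709 L = 11.982 g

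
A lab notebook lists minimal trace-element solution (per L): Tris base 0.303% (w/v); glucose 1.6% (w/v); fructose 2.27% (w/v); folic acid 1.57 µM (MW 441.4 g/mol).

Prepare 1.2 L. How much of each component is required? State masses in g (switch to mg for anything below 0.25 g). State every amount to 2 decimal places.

Working volume: 1.2 L.
Tris base: 0.303% w/v = 3.03 g/L → 3.03 × 1.2 L = 3.64 g
glucose: 1.6% w/v = 16 g/L → 16 × 1.2 L = 19.20 g
fructose: 2.27% w/v = 22.7 g/L → 22.7 × 1.2 L = 27.24 g
folic acid: 1.57 µmol/L × 441.4 g/mol × 1.2 L ÷ 1000 = 0.83 mg

Tris base 3.64 g; glucose 19.20 g; fructose 27.24 g; folic acid 0.83 mg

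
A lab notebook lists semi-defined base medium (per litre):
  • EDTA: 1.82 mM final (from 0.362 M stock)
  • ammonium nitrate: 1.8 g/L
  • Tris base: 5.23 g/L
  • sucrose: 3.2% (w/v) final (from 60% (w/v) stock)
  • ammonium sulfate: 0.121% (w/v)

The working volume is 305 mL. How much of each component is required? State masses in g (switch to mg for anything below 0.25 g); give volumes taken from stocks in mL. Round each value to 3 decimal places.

EDTA 1.533 mL; ammonium nitrate 0.549 g; Tris base 1.595 g; sucrose 16.267 mL; ammonium sulfate 0.369 g

Working volume: 305 mL = 0.305 L.
EDTA: V = C2·V2/C1 = 1.82 mM × 305 mL ÷ 362 mM = 1.533 mL
ammonium nitrate: 1.8 g/L × 0.305 L = 0.549 g
Tris base: 5.23 g/L × 0.305 L = 1.595 g
sucrose: C1V1 = C2V2 → 3.2% ÷ 60% × 305 mL = 16.267 mL
ammonium sulfate: 0.121% w/v = 1.21 g/L → 1.21 × 0.305 L = 0.369 g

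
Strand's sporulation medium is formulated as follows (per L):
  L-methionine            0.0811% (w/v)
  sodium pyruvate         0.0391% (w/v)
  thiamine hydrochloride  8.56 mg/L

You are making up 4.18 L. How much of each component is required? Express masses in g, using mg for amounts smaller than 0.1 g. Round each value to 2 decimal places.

Working volume: 4.18 L.
L-methionine: 0.0811% w/v = 0.811 g/L → 0.811 × 4.18 L = 3.39 g
sodium pyruvate: 0.0391 g per 100 mL × 4180 mL ÷ 100 = 1.63 g
thiamine hydrochloride: 8.56 mg/L × 4.18 L = 35.78 mg

L-methionine 3.39 g; sodium pyruvate 1.63 g; thiamine hydrochloride 35.78 mg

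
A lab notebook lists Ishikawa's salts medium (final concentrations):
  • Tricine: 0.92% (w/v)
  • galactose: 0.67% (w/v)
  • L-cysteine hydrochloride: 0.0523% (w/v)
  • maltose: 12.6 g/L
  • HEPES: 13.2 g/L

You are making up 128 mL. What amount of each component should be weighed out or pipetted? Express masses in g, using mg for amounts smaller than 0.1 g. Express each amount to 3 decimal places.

Tricine 1.178 g; galactose 0.858 g; L-cysteine hydrochloride 66.944 mg; maltose 1.613 g; HEPES 1.690 g

Working volume: 128 mL = 0.128 L.
Tricine: 0.92 g per 100 mL × 128 mL ÷ 100 = 1.178 g
galactose: 0.67 g per 100 mL × 128 mL ÷ 100 = 0.858 g
L-cysteine hydrochloride: 0.0523% w/v = 0.523 g/L → 0.523 × 0.128 L = 0.066944 g = 66.944 mg
maltose: 12.6 g/L × 0.128 L = 1.613 g
HEPES: 13.2 g/L × 0.128 L = 1.690 g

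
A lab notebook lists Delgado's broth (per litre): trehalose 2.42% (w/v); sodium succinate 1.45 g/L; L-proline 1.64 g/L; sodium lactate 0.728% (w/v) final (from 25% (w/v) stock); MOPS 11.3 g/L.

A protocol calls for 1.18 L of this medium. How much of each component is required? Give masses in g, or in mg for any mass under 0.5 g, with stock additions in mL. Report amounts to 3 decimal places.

trehalose 28.556 g; sodium succinate 1.711 g; L-proline 1.935 g; sodium lactate 34.362 mL; MOPS 13.334 g

Working volume: 1.18 L.
trehalose: 2.42% w/v = 24.2 g/L → 24.2 × 1.18 L = 28.556 g
sodium succinate: 1.45 g/L × 1.18 L = 1.711 g
L-proline: 1.64 g/L × 1.18 L = 1.935 g
sodium lactate: dilute stock: 0.728% ÷ 25% × 1180 mL = 34.362 mL
MOPS: 11.3 g/L × 1.18 L = 13.334 g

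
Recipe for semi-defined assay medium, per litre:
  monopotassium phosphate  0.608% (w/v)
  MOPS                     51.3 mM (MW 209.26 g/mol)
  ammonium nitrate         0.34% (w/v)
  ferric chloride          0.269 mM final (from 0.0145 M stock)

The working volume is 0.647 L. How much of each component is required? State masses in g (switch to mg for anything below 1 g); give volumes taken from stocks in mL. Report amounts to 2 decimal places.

monopotassium phosphate 3.93 g; MOPS 6.95 g; ammonium nitrate 2.20 g; ferric chloride 12.00 mL

Working volume: 0.647 L.
monopotassium phosphate: 0.608 g per 100 mL × 647 mL ÷ 100 = 3.93 g
MOPS: 51.3 mmol/L × 209.26 g/mol × 0.647 L ÷ 1000 = 6.95 g
ammonium nitrate: 0.34% w/v = 3.4 g/L → 3.4 × 0.647 L = 2.20 g
ferric chloride: V = C2·V2/C1 = 0.269 mM × 647 mL ÷ 14.5 mM = 12.00 mL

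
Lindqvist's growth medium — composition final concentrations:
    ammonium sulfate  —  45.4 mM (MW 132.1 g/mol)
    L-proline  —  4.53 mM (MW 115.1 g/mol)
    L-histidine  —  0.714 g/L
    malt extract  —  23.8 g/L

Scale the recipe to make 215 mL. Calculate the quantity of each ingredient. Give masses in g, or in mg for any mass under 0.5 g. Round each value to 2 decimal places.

ammonium sulfate 1.29 g; L-proline 112.10 mg; L-histidine 153.51 mg; malt extract 5.12 g

Scale factor relative to 1 L: 0.215.
ammonium sulfate: 45.4 mmol/L × 132.1 g/mol × 0.215 L ÷ 1000 = 1.29 g
L-proline: 4.53 mmol/L × 115.1 mg/mmol × 0.215 L = 112.10 mg
L-histidine: 0.714 g/L × 0.215 L = 0.15351 g = 153.51 mg
malt extract: 23.8 g/L × 0.215 L = 5.12 g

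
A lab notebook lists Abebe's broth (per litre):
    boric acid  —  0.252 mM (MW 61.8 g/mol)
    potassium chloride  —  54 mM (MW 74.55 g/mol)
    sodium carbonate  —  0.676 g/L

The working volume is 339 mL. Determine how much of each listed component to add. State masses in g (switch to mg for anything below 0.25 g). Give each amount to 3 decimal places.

boric acid 5.279 mg; potassium chloride 1.365 g; sodium carbonate 229.164 mg

Scale factor relative to 1 L: 0.339.
boric acid: 0.252 mmol/L × 61.8 mg/mmol × 0.339 L = 5.279 mg
potassium chloride: 54 mmol/L × 74.55 g/mol × 0.339 L ÷ 1000 = 1.365 g
sodium carbonate: 0.676 g/L × 0.339 L = 0.229164 g = 229.164 mg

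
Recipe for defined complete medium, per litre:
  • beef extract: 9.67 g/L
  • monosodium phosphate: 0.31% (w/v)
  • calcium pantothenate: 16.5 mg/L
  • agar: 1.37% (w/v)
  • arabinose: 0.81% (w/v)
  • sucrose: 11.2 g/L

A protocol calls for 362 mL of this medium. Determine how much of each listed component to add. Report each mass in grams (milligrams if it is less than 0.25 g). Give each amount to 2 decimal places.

beef extract 3.50 g; monosodium phosphate 1.12 g; calcium pantothenate 5.97 mg; agar 4.96 g; arabinose 2.93 g; sucrose 4.05 g

Target volume = 362 mL = 0.362 L.
beef extract: 9.67 g/L × 0.362 L = 3.50 g
monosodium phosphate: 0.31% w/v = 3.1 g/L → 3.1 × 0.362 L = 1.12 g
calcium pantothenate: 16.5 mg/L × 0.362 L = 5.97 mg
agar: 1.37% w/v = 13.7 g/L → 13.7 × 0.362 L = 4.96 g
arabinose: 0.81 g per 100 mL × 362 mL ÷ 100 = 2.93 g
sucrose: 11.2 g/L × 0.362 L = 4.05 g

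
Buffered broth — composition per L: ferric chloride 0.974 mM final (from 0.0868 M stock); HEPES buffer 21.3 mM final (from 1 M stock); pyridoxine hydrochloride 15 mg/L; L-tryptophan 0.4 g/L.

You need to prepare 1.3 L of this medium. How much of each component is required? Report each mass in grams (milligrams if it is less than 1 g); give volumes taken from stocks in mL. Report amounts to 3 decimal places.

Working volume: 1.3 L.
ferric chloride: V = C2·V2/C1 = 0.974 mM × 1300 mL ÷ 86.8 mM = 14.588 mL
HEPES buffer: dilute stock: 21.3 mM × 1300 mL ÷ 1000 mM = 27.690 mL
pyridoxine hydrochloride: 15 mg/L × 1.3 L = 19.500 mg
L-tryptophan: 0.4 g/L × 1.3 L = 0.52 g = 520.000 mg

ferric chloride 14.588 mL; HEPES buffer 27.690 mL; pyridoxine hydrochloride 19.500 mg; L-tryptophan 520.000 mg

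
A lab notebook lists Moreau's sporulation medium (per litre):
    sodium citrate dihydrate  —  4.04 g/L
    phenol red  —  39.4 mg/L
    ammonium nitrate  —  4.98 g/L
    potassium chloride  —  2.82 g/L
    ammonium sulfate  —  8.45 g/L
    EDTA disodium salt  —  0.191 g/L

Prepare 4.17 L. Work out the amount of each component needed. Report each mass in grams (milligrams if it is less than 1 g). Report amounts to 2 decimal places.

sodium citrate dihydrate 16.85 g; phenol red 164.30 mg; ammonium nitrate 20.77 g; potassium chloride 11.76 g; ammonium sulfate 35.24 g; EDTA disodium salt 796.47 mg

Working volume: 4.17 L.
sodium citrate dihydrate: 4.04 g/L × 4.17 L = 16.85 g
phenol red: 39.4 mg/L × 4.17 L = 164.30 mg
ammonium nitrate: 4.98 g/L × 4.17 L = 20.77 g
potassium chloride: 2.82 g/L × 4.17 L = 11.76 g
ammonium sulfate: 8.45 g/L × 4.17 L = 35.24 g
EDTA disodium salt: 0.191 g/L × 4.17 L = 0.79647 g = 796.47 mg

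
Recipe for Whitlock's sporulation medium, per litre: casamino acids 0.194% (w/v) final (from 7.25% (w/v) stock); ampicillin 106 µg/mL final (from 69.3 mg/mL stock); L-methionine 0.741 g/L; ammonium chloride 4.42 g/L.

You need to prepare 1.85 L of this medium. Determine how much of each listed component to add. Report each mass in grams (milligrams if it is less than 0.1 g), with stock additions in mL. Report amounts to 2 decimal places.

Working volume: 1.85 L.
casamino acids: V = C2·V2/C1 = 0.194% ÷ 7.25% × 1850 mL = 49.50 mL
ampicillin: C1V1 = C2V2 → 106 µg/mL × 1850 mL ÷ 69300 µg/mL = 2.83 mL
L-methionine: 0.741 g/L × 1.85 L = 1.37 g
ammonium chloride: 4.42 g/L × 1.85 L = 8.18 g

casamino acids 49.50 mL; ampicillin 2.83 mL; L-methionine 1.37 g; ammonium chloride 8.18 g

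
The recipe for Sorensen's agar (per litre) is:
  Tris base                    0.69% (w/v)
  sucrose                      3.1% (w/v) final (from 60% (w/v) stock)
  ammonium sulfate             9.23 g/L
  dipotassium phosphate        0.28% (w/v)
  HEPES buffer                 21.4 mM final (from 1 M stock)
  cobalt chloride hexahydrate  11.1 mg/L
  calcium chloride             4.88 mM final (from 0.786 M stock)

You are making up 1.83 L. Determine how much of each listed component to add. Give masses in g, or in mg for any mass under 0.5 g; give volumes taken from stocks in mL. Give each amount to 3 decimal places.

Working volume: 1.83 L.
Tris base: 0.69 g per 100 mL × 1830 mL ÷ 100 = 12.627 g
sucrose: V = C2·V2/C1 = 3.1% ÷ 60% × 1830 mL = 94.550 mL
ammonium sulfate: 9.23 g/L × 1.83 L = 16.891 g
dipotassium phosphate: 0.28 g per 100 mL × 1830 mL ÷ 100 = 5.124 g
HEPES buffer: dilute stock: 21.4 mM × 1830 mL ÷ 1000 mM = 39.162 mL
cobalt chloride hexahydrate: 11.1 mg/L × 1.83 L = 20.313 mg
calcium chloride: C1V1 = C2V2 → 4.88 mM × 1830 mL ÷ 786 mM = 11.362 mL

Tris base 12.627 g; sucrose 94.550 mL; ammonium sulfate 16.891 g; dipotassium phosphate 5.124 g; HEPES buffer 39.162 mL; cobalt chloride hexahydrate 20.313 mg; calcium chloride 11.362 mL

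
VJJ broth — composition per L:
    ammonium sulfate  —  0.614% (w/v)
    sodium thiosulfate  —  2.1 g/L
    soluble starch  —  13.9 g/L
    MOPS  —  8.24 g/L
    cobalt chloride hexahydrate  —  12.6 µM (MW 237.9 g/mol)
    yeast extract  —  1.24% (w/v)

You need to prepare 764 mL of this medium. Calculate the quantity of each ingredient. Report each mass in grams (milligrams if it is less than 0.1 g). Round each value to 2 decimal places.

Scale factor relative to 1 L: 0.764.
ammonium sulfate: 0.614% w/v = 6.14 g/L → 6.14 × 0.764 L = 4.69 g
sodium thiosulfate: 2.1 g/L × 0.764 L = 1.60 g
soluble starch: 13.9 g/L × 0.764 L = 10.62 g
MOPS: 8.24 g/L × 0.764 L = 6.30 g
cobalt chloride hexahydrate: 12.6 µmol/L × 237.9 g/mol × 0.764 L ÷ 1000 = 2.29 mg
yeast extract: 1.24 g per 100 mL × 764 mL ÷ 100 = 9.47 g

ammonium sulfate 4.69 g; sodium thiosulfate 1.60 g; soluble starch 10.62 g; MOPS 6.30 g; cobalt chloride hexahydrate 2.29 mg; yeast extract 9.47 g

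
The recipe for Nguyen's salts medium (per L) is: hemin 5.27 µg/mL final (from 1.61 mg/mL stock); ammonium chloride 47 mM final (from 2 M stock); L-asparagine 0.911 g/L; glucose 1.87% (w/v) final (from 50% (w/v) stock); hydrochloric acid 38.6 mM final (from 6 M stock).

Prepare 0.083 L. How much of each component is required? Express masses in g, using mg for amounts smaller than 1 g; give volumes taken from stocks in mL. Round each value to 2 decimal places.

hemin 0.27 mL; ammonium chloride 1.95 mL; L-asparagine 75.61 mg; glucose 3.10 mL; hydrochloric acid 0.53 mL

Working volume: 0.083 L.
hemin: dilute stock: 5.27 µg/mL × 83 mL ÷ 1610 µg/mL = 0.27 mL
ammonium chloride: V = C2·V2/C1 = 47 mM × 83 mL ÷ 2000 mM = 1.95 mL
L-asparagine: 0.911 g/L × 0.083 L = 0.075613 g = 75.61 mg
glucose: V = C2·V2/C1 = 1.87% ÷ 50% × 83 mL = 3.10 mL
hydrochloric acid: V = C2·V2/C1 = 38.6 mM × 83 mL ÷ 6000 mM = 0.53 mL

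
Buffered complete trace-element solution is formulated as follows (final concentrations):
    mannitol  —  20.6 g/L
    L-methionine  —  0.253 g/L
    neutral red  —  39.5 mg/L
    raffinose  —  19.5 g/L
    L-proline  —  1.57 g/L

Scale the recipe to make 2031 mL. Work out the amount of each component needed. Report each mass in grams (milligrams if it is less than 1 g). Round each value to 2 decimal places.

Working volume: 2031 mL = 2.031 L.
mannitol: 20.6 g/L × 2.031 L = 41.84 g
L-methionine: 0.253 g/L × 2.031 L = 0.513843 g = 513.84 mg
neutral red: 39.5 mg/L × 2.031 L = 80.22 mg
raffinose: 19.5 g/L × 2.031 L = 39.60 g
L-proline: 1.57 g/L × 2.031 L = 3.19 g

mannitol 41.84 g; L-methionine 513.84 mg; neutral red 80.22 mg; raffinose 39.60 g; L-proline 3.19 g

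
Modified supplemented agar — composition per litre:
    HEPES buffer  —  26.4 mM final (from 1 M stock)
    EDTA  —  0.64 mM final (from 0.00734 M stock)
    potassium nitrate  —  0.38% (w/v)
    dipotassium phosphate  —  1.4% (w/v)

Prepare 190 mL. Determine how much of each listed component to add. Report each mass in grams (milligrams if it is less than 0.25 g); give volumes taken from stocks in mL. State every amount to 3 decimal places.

Working volume: 190 mL = 0.19 L.
HEPES buffer: C1V1 = C2V2 → 26.4 mM × 190 mL ÷ 1000 mM = 5.016 mL
EDTA: dilute stock: 0.64 mM × 190 mL ÷ 7.34 mM = 16.567 mL
potassium nitrate: 0.38 g per 100 mL × 190 mL ÷ 100 = 0.722 g
dipotassium phosphate: 1.4% w/v = 14 g/L → 14 × 0.19 L = 2.660 g

HEPES buffer 5.016 mL; EDTA 16.567 mL; potassium nitrate 0.722 g; dipotassium phosphate 2.660 g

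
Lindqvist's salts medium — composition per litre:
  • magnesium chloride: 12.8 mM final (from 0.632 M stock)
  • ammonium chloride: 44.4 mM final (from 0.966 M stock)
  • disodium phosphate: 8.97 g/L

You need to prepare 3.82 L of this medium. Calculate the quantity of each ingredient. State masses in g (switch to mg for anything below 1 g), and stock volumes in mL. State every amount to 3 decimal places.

magnesium chloride 77.367 mL; ammonium chloride 175.578 mL; disodium phosphate 34.265 g

Working volume: 3.82 L.
magnesium chloride: dilute stock: 12.8 mM × 3820 mL ÷ 632 mM = 77.367 mL
ammonium chloride: C1V1 = C2V2 → 44.4 mM × 3820 mL ÷ 966 mM = 175.578 mL
disodium phosphate: 8.97 g/L × 3.82 L = 34.265 g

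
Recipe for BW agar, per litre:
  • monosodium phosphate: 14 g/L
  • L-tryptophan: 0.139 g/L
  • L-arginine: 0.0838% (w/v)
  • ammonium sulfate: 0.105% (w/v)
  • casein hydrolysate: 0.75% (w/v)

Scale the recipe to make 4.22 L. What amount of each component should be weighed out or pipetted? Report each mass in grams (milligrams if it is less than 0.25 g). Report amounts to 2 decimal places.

monosodium phosphate 59.08 g; L-tryptophan 0.59 g; L-arginine 3.54 g; ammonium sulfate 4.43 g; casein hydrolysate 31.65 g

Scale factor relative to 1 L: 4.22.
monosodium phosphate: 14 g/L × 4.22 L = 59.08 g
L-tryptophan: 0.139 g/L × 4.22 L = 0.59 g
L-arginine: 0.0838 g per 100 mL × 4220 mL ÷ 100 = 3.54 g
ammonium sulfate: 0.105 g per 100 mL × 4220 mL ÷ 100 = 4.43 g
casein hydrolysate: 0.75 g per 100 mL × 4220 mL ÷ 100 = 31.65 g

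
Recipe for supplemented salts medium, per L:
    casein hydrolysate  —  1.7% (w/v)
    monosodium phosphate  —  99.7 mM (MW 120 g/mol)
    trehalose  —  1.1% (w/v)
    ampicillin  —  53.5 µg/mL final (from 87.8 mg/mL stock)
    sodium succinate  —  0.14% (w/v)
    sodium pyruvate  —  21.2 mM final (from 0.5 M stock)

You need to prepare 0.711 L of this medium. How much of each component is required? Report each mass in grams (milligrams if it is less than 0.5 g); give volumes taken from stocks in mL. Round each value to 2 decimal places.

casein hydrolysate 12.09 g; monosodium phosphate 8.51 g; trehalose 7.82 g; ampicillin 0.43 mL; sodium succinate 1.00 g; sodium pyruvate 30.15 mL

Working volume: 0.711 L.
casein hydrolysate: 1.7 g per 100 mL × 711 mL ÷ 100 = 12.09 g
monosodium phosphate: 99.7 mmol/L × 120 g/mol × 0.711 L ÷ 1000 = 8.51 g
trehalose: 1.1 g per 100 mL × 711 mL ÷ 100 = 7.82 g
ampicillin: C1V1 = C2V2 → 53.5 µg/mL × 711 mL ÷ 87800 µg/mL = 0.43 mL
sodium succinate: 0.14% w/v = 1.4 g/L → 1.4 × 0.711 L = 1.00 g
sodium pyruvate: V = C2·V2/C1 = 21.2 mM × 711 mL ÷ 500 mM = 30.15 mL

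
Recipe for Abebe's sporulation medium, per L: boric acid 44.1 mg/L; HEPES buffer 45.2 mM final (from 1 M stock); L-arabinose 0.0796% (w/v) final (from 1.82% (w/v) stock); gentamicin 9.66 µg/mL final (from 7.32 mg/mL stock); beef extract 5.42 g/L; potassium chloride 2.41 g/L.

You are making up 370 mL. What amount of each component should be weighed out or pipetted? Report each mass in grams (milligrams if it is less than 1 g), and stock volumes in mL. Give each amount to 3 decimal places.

Target volume = 370 mL = 0.37 L.
boric acid: 44.1 mg/L × 0.37 L = 16.317 mg
HEPES buffer: dilute stock: 45.2 mM × 370 mL ÷ 1000 mM = 16.724 mL
L-arabinose: dilute stock: 0.0796% ÷ 1.82% × 370 mL = 16.182 mL
gentamicin: C1V1 = C2V2 → 9.66 µg/mL × 370 mL ÷ 7320 µg/mL = 0.488 mL
beef extract: 5.42 g/L × 0.37 L = 2.005 g
potassium chloride: 2.41 g/L × 0.37 L = 0.8917 g = 891.700 mg

boric acid 16.317 mg; HEPES buffer 16.724 mL; L-arabinose 16.182 mL; gentamicin 0.488 mL; beef extract 2.005 g; potassium chloride 891.700 mg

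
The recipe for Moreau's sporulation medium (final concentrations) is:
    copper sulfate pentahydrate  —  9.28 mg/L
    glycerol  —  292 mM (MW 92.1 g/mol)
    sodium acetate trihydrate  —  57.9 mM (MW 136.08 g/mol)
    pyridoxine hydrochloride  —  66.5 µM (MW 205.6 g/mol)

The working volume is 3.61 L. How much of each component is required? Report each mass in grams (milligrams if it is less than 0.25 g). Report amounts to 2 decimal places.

copper sulfate pentahydrate 33.50 mg; glycerol 97.08 g; sodium acetate trihydrate 28.44 g; pyridoxine hydrochloride 49.36 mg

Working volume: 3.61 L.
copper sulfate pentahydrate: 9.28 mg/L × 3.61 L = 33.50 mg
glycerol: 292 mmol/L × 92.1 g/mol × 3.61 L ÷ 1000 = 97.08 g
sodium acetate trihydrate: 57.9 mmol/L × 136.08 g/mol × 3.61 L ÷ 1000 = 28.44 g
pyridoxine hydrochloride: 66.5 µmol/L × 205.6 g/mol × 3.61 L ÷ 1000 = 49.36 mg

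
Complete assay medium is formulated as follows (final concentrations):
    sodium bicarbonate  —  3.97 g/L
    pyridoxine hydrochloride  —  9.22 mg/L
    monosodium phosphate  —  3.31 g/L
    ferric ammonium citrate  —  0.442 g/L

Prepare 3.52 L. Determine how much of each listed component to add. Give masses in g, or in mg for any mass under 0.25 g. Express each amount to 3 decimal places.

Scale factor relative to 1 L: 3.52.
sodium bicarbonate: 3.97 g/L × 3.52 L = 13.974 g
pyridoxine hydrochloride: 9.22 mg/L × 3.52 L = 32.454 mg
monosodium phosphate: 3.31 g/L × 3.52 L = 11.651 g
ferric ammonium citrate: 0.442 g/L × 3.52 L = 1.556 g

sodium bicarbonate 13.974 g; pyridoxine hydrochloride 32.454 mg; monosodium phosphate 11.651 g; ferric ammonium citrate 1.556 g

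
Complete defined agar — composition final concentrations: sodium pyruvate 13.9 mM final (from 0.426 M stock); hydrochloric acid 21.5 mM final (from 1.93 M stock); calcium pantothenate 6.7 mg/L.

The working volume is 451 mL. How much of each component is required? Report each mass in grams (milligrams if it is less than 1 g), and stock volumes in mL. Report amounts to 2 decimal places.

Target volume = 451 mL = 0.451 L.
sodium pyruvate: V = C2·V2/C1 = 13.9 mM × 451 mL ÷ 426 mM = 14.72 mL
hydrochloric acid: C1V1 = C2V2 → 21.5 mM × 451 mL ÷ 1930 mM = 5.02 mL
calcium pantothenate: 6.7 mg/L × 0.451 L = 3.02 mg

sodium pyruvate 14.72 mL; hydrochloric acid 5.02 mL; calcium pantothenate 3.02 mg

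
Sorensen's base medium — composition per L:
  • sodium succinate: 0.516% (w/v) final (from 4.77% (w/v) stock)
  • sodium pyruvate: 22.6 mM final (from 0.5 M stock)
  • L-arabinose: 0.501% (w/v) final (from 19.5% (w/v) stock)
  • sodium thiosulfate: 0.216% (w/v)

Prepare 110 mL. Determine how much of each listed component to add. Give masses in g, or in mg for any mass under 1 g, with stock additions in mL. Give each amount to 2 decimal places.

sodium succinate 11.90 mL; sodium pyruvate 4.97 mL; L-arabinose 2.83 mL; sodium thiosulfate 237.60 mg

Target volume = 110 mL = 0.11 L.
sodium succinate: V = C2·V2/C1 = 0.516% ÷ 4.77% × 110 mL = 11.90 mL
sodium pyruvate: dilute stock: 22.6 mM × 110 mL ÷ 500 mM = 4.97 mL
L-arabinose: C1V1 = C2V2 → 0.501% ÷ 19.5% × 110 mL = 2.83 mL
sodium thiosulfate: 0.216 g per 100 mL × 110 mL ÷ 100 = 0.2376 g = 237.60 mg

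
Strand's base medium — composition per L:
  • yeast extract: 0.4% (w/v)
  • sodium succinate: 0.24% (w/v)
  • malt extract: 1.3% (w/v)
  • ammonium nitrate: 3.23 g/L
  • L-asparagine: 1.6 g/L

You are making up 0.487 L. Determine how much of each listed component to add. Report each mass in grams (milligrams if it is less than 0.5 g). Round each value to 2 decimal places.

Working volume: 0.487 L.
yeast extract: 0.4% w/v = 4 g/L → 4 × 0.487 L = 1.95 g
sodium succinate: 0.24% w/v = 2.4 g/L → 2.4 × 0.487 L = 1.17 g
malt extract: 1.3 g per 100 mL × 487 mL ÷ 100 = 6.33 g
ammonium nitrate: 3.23 g/L × 0.487 L = 1.57 g
L-asparagine: 1.6 g/L × 0.487 L = 0.78 g

yeast extract 1.95 g; sodium succinate 1.17 g; malt extract 6.33 g; ammonium nitrate 1.57 g; L-asparagine 0.78 g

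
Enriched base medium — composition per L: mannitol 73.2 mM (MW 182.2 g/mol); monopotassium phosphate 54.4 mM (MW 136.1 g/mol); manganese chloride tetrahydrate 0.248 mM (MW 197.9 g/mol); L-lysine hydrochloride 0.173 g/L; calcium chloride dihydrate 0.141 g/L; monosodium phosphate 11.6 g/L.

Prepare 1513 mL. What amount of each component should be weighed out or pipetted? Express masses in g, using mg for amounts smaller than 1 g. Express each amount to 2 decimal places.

mannitol 20.18 g; monopotassium phosphate 11.20 g; manganese chloride tetrahydrate 74.26 mg; L-lysine hydrochloride 261.75 mg; calcium chloride dihydrate 213.33 mg; monosodium phosphate 17.55 g

Working volume: 1513 mL = 1.513 L.
mannitol: 73.2 mmol/L × 182.2 g/mol × 1.513 L ÷ 1000 = 20.18 g
monopotassium phosphate: 54.4 mmol/L × 136.1 g/mol × 1.513 L ÷ 1000 = 11.20 g
manganese chloride tetrahydrate: 0.248 mmol/L × 197.9 mg/mmol × 1.513 L = 74.26 mg
L-lysine hydrochloride: 0.173 g/L × 1.513 L = 0.261749 g = 261.75 mg
calcium chloride dihydrate: 0.141 g/L × 1.513 L = 0.213333 g = 213.33 mg
monosodium phosphate: 11.6 g/L × 1.513 L = 17.55 g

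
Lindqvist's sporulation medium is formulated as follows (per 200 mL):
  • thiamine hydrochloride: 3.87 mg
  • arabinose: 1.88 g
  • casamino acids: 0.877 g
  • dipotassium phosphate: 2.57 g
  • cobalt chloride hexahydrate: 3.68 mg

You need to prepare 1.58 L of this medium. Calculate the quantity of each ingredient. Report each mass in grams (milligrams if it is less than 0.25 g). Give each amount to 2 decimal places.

Ratio of target to recipe volume: 1580 / 200 = 7.9.
thiamine hydrochloride: 3.87 mg × (1580 mL / 200 mL) = 30.57 mg
arabinose: 1.88 g × (1580 mL / 200 mL) = 14.85 g
casamino acids: 0.877 g × (1580 mL / 200 mL) = 6.93 g
dipotassium phosphate: 2.57 g × (1580 mL / 200 mL) = 20.30 g
cobalt chloride hexahydrate: 3.68 mg × (1580 mL / 200 mL) = 29.07 mg

thiamine hydrochloride 30.57 mg; arabinose 14.85 g; casamino acids 6.93 g; dipotassium phosphate 20.30 g; cobalt chloride hexahydrate 29.07 mg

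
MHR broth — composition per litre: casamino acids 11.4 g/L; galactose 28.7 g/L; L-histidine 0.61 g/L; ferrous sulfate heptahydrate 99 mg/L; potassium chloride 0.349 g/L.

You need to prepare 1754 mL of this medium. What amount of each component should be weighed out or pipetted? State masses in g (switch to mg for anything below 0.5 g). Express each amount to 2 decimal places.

casamino acids 20.00 g; galactose 50.34 g; L-histidine 1.07 g; ferrous sulfate heptahydrate 173.65 mg; potassium chloride 0.61 g

Target volume = 1754 mL = 1.754 L.
casamino acids: 11.4 g/L × 1.754 L = 20.00 g
galactose: 28.7 g/L × 1.754 L = 50.34 g
L-histidine: 0.61 g/L × 1.754 L = 1.07 g
ferrous sulfate heptahydrate: 99 mg/L × 1.754 L = 173.65 mg
potassium chloride: 0.349 g/L × 1.754 L = 0.61 g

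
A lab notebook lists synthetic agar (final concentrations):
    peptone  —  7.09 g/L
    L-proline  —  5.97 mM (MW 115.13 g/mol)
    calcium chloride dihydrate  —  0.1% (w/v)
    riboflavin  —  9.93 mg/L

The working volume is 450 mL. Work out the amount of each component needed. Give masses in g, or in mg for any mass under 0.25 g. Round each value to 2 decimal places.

peptone 3.19 g; L-proline 0.31 g; calcium chloride dihydrate 0.45 g; riboflavin 4.47 mg

Scale factor relative to 1 L: 0.45.
peptone: 7.09 g/L × 0.45 L = 3.19 g
L-proline: 5.97 mmol/L × 115.13 g/mol × 0.45 L ÷ 1000 = 0.31 g
calcium chloride dihydrate: 0.1% w/v = 1 g/L → 1 × 0.45 L = 0.45 g
riboflavin: 9.93 mg/L × 0.45 L = 4.47 mg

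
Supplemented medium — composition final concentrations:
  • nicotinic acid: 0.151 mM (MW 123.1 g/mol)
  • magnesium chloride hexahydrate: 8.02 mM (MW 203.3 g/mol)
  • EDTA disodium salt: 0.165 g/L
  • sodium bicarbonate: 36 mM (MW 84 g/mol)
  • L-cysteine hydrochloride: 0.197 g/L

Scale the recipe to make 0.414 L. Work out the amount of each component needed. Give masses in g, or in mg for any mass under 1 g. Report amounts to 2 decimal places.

nicotinic acid 7.70 mg; magnesium chloride hexahydrate 675.01 mg; EDTA disodium salt 68.31 mg; sodium bicarbonate 1.25 g; L-cysteine hydrochloride 81.56 mg

Working volume: 0.414 L.
nicotinic acid: 0.151 mmol/L × 123.1 mg/mmol × 0.414 L = 7.70 mg
magnesium chloride hexahydrate: 8.02 mmol/L × 203.3 mg/mmol × 0.414 L = 675.01 mg
EDTA disodium salt: 0.165 g/L × 0.414 L = 0.06831 g = 68.31 mg
sodium bicarbonate: 36 mmol/L × 84 g/mol × 0.414 L ÷ 1000 = 1.25 g
L-cysteine hydrochloride: 0.197 g/L × 0.414 L = 0.081558 g = 81.56 mg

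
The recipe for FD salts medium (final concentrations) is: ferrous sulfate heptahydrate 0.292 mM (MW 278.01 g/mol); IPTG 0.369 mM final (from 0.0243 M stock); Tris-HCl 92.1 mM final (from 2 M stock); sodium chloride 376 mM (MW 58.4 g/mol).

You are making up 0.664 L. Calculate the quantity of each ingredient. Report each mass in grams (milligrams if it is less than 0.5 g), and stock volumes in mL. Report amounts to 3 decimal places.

ferrous sulfate heptahydrate 53.903 mg; IPTG 10.083 mL; Tris-HCl 30.577 mL; sodium chloride 14.580 g

Scale factor relative to 1 L: 0.664.
ferrous sulfate heptahydrate: 0.292 mmol/L × 278.01 mg/mmol × 0.664 L = 53.903 mg
IPTG: V = C2·V2/C1 = 0.369 mM × 664 mL ÷ 24.3 mM = 10.083 mL
Tris-HCl: dilute stock: 92.1 mM × 664 mL ÷ 2000 mM = 30.577 mL
sodium chloride: 376 mmol/L × 58.4 g/mol × 0.664 L ÷ 1000 = 14.580 g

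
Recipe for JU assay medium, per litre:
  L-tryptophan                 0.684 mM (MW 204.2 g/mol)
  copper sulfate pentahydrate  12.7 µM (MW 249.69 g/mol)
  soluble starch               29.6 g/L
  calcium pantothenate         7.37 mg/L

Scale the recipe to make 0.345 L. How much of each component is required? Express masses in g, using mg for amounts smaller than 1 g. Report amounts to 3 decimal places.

L-tryptophan 48.187 mg; copper sulfate pentahydrate 1.094 mg; soluble starch 10.212 g; calcium pantothenate 2.543 mg

Working volume: 0.345 L.
L-tryptophan: 0.684 mmol/L × 204.2 mg/mmol × 0.345 L = 48.187 mg
copper sulfate pentahydrate: 12.7 µmol/L × 249.69 g/mol × 0.345 L ÷ 1000 = 1.094 mg
soluble starch: 29.6 g/L × 0.345 L = 10.212 g
calcium pantothenate: 7.37 mg/L × 0.345 L = 2.543 mg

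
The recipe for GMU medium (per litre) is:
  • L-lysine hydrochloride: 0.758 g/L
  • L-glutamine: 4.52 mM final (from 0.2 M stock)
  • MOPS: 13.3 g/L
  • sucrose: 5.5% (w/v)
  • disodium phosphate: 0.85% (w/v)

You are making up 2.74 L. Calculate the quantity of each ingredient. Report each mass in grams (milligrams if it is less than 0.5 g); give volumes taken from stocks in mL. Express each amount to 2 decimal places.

Scale factor relative to 1 L: 2.74.
L-lysine hydrochloride: 0.758 g/L × 2.74 L = 2.08 g
L-glutamine: C1V1 = C2V2 → 4.52 mM × 2740 mL ÷ 200 mM = 61.92 mL
MOPS: 13.3 g/L × 2.74 L = 36.44 g
sucrose: 5.5% w/v = 55 g/L → 55 × 2.74 L = 150.70 g
disodium phosphate: 0.85% w/v = 8.5 g/L → 8.5 × 2.74 L = 23.29 g

L-lysine hydrochloride 2.08 g; L-glutamine 61.92 mL; MOPS 36.44 g; sucrose 150.70 g; disodium phosphate 23.29 g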